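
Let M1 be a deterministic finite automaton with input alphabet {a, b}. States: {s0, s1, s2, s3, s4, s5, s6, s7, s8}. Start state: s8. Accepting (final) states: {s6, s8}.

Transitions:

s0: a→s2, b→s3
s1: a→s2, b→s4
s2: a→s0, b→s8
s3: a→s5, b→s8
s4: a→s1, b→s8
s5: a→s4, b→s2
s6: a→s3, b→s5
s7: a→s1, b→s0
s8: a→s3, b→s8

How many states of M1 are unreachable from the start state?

2

BFS from s8 reaches {s0, s1, s2, s3, s4, s5, s8}; the 2 state(s) s6, s7 are never visited.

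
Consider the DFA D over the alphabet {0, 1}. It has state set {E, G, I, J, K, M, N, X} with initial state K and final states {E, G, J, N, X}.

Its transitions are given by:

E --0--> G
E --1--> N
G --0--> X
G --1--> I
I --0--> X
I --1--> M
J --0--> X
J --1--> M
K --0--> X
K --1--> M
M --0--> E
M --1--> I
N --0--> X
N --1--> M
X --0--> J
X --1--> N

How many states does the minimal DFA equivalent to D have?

All states are reachable from the start state.
P0 = {E,G,J,N,X} | {I,K,M}.
On input 1, block {E,G,J,N,X} splits into {G,J,N} and {E,X}.
The partition is now stable with 3 blocks: {G,J,N} | {I,K,M} | {E,X}.

3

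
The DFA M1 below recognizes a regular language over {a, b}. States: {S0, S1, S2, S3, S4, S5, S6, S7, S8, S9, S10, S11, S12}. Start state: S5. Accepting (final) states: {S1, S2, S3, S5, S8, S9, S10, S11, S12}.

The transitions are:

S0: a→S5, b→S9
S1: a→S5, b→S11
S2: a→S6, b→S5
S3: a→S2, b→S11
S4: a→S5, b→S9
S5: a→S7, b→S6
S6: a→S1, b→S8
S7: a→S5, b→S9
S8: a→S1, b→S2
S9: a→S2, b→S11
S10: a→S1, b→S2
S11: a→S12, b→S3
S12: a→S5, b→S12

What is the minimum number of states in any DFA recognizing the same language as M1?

9

States {S0,S4,S10} cannot be reached from the start state, so discard them.
P0 = {S1,S2,S3,S5,S8,S9,S11,S12} | {S6,S7}.
Split {S1,S2,S3,S5,S8,S9,S11,S12} by δ(·,a) → {S1,S3,S8,S9,S11,S12} and {S2,S5}.
Split {S1,S3,S8,S9,S11,S12} by δ(·,a) → {S1,S3,S9,S12} and {S8,S11}.
Split {S1,S3,S9,S12} by δ(·,b) → {S1,S3,S9} and {S12}.
Refine {S6,S7} on symbol a: members go to different blocks, giving {S6} and {S7}.
Split {S2,S5} by δ(·,a) → {S2} and {S5}.
Split {S1,S3,S9} by δ(·,a) → {S3,S9} and {S1}.
On input a, block {S8,S11} splits into {S8} and {S11}.
The partition is now stable with 9 blocks: {S3,S9} | {S6} | {S2} | {S8} | {S12} | {S7} | {S5} | {S1} | {S11}.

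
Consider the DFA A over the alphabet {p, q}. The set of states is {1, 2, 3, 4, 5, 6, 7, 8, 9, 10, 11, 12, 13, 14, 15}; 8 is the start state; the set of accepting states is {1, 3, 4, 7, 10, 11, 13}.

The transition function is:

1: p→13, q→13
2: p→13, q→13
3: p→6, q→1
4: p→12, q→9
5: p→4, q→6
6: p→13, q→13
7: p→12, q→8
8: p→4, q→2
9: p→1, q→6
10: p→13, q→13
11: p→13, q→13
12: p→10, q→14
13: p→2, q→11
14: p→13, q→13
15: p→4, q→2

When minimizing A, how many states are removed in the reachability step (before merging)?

4

Starting at 8 and following transitions, the reachable set is {1, 2, 4, 6, 8, 9, 10, 11, 12, 13, 14}. That leaves 3, 5, 7, 15 unreachable — 4 in total.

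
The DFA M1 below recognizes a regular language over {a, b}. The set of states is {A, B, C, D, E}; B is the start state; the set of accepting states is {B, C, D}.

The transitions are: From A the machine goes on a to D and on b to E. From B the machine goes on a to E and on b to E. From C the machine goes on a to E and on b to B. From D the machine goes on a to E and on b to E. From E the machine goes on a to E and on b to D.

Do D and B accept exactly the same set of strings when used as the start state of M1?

Yes

Reachable states from the start: {B,D,E}. Unreachable: {A,C} — drop them.
Start with accepting vs non-accepting: {B,D} | {E}.
The partition is now stable with 2 blocks: {B,D} | {E}.
D and B lie in the same block of the stable partition, so they are equivalent — no string distinguishes them.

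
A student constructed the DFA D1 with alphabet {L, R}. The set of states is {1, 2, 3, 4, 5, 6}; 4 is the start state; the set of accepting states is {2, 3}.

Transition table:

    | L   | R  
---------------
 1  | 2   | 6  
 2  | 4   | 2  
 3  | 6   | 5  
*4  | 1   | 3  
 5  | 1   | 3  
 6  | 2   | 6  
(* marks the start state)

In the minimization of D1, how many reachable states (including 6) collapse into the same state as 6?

2

Initial partition by acceptance: {2,3} | {1,4,5,6}.
On input R, block {2,3} splits into {2} and {3}.
Refine {1,4,5,6} on symbol L: members go to different blocks, giving {1,6} and {4,5}.
No further refinement is possible. Final partition (4 blocks): {2} | {1,6} | {3} | {4,5}.
The equivalence class containing 6 is {1,6}, of size 2.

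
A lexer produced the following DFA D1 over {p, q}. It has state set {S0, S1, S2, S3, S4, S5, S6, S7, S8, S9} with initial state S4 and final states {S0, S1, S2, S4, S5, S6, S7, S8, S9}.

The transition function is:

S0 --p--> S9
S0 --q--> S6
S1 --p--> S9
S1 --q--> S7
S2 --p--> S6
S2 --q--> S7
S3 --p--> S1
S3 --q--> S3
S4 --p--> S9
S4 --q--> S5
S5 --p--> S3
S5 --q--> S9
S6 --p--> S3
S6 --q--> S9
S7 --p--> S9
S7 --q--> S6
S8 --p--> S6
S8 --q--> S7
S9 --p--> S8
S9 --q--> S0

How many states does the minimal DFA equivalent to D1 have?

6

Reachable states from the start: {S0,S1,S3,S4,S5,S6,S7,S8,S9}. Unreachable: {S2} — drop them.
Start with accepting vs non-accepting: {S0,S1,S4,S5,S6,S7,S8,S9} | {S3}.
On input p, block {S0,S1,S4,S5,S6,S7,S8,S9} splits into {S0,S1,S4,S7,S8,S9} and {S5,S6}.
Refine {S0,S1,S4,S7,S8,S9} on symbol p: members go to different blocks, giving {S0,S1,S4,S7,S9} and {S8}.
Refine {S0,S1,S4,S7,S9} on symbol p: members go to different blocks, giving {S0,S1,S4,S7} and {S9}.
Split {S0,S1,S4,S7} by δ(·,q) → {S0,S4,S7} and {S1}.
Stable partition: {S0,S4,S7} | {S3} | {S5,S6} | {S8} | {S9} | {S1} — 6 equivalence classes.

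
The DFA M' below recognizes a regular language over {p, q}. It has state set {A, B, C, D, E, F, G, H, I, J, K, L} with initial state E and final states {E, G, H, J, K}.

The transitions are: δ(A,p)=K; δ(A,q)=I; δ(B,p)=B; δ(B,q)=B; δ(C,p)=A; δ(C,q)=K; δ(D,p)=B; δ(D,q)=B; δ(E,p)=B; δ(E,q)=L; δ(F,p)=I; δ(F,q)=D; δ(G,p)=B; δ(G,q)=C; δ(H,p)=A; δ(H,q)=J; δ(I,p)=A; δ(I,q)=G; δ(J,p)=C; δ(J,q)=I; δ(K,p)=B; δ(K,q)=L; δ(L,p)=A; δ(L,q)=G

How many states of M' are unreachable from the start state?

BFS from E reaches {A, B, C, E, G, I, K, L}; the 4 state(s) D, F, H, J are never visited.

4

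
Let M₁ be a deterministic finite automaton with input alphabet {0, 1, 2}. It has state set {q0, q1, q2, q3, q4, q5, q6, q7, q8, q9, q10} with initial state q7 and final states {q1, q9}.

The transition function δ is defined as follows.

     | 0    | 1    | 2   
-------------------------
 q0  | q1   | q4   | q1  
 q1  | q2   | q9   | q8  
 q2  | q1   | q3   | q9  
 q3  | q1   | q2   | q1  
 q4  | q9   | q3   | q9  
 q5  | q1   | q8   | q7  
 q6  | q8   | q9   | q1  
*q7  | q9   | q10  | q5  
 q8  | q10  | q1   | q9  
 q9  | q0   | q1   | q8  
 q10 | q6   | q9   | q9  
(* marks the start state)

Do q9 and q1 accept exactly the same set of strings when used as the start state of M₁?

Yes

Every state is reachable, so we keep all 11.
P0 = {q1,q9} | {q0,q2,q3,q4,q5,q6,q7,q8,q10}.
On input 0, block {q0,q2,q3,q4,q5,q6,q7,q8,q10} splits into {q0,q2,q3,q4,q5,q7} and {q6,q8,q10}.
Refine {q0,q2,q3,q4,q5,q7} on symbol 1: members go to different blocks, giving {q0,q2,q3,q4} and {q5,q7}.
Stable partition: {q1,q9} | {q0,q2,q3,q4} | {q6,q8,q10} | {q5,q7} — 4 equivalence classes.
q9 and q1 lie in the same block of the stable partition, so they are equivalent — no string distinguishes them.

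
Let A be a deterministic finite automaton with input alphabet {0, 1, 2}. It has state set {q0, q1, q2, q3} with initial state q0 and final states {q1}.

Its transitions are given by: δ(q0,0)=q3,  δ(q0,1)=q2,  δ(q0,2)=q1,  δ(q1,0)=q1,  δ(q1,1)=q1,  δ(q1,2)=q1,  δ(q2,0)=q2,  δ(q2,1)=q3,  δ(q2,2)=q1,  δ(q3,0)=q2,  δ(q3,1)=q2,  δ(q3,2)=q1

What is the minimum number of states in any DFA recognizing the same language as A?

2

Initial partition by acceptance: {q1} | {q0,q2,q3}.
Stable partition: {q1} | {q0,q2,q3} — 2 equivalence classes.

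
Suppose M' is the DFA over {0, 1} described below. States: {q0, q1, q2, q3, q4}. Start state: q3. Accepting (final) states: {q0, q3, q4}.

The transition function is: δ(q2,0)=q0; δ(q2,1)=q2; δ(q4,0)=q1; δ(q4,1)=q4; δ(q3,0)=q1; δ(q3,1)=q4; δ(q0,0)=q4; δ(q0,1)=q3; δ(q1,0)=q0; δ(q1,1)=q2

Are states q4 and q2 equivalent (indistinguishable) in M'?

No

Start with accepting vs non-accepting: {q0,q3,q4} | {q1,q2}.
Split {q0,q3,q4} by δ(·,0) → {q3,q4} and {q0}.
The partition is now stable with 3 blocks: {q3,q4} | {q1,q2} | {q0}.
q4 and q2 end up in different blocks, so they are distinguishable. For instance, the string 'ε' is accepted from only q4.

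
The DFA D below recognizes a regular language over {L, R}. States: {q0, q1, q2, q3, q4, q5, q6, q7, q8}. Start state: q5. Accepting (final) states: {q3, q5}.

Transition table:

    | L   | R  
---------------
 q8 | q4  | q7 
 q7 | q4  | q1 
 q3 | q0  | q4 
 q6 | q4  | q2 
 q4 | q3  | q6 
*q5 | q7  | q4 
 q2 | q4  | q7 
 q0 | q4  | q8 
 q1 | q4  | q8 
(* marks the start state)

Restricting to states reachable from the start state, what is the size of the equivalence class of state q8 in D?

Initial partition by acceptance: {q3,q5} | {q0,q1,q2,q4,q6,q7,q8}.
Split {q0,q1,q2,q4,q6,q7,q8} by δ(·,L) → {q0,q1,q2,q6,q7,q8} and {q4}.
Stable partition: {q3,q5} | {q0,q1,q2,q6,q7,q8} | {q4} — 3 equivalence classes.
The equivalence class containing q8 is {q0,q1,q2,q6,q7,q8}, of size 6.

6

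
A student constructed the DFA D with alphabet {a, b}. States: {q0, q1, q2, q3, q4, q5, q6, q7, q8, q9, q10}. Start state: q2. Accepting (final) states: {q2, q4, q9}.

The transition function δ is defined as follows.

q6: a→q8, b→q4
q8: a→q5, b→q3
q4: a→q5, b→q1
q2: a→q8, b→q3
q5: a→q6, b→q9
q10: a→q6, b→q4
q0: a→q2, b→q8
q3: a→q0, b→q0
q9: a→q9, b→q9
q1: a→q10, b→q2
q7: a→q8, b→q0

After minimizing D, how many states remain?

Reachable states from the start: {q0,q1,q2,q3,q4,q5,q6,q8,q9,q10}. Unreachable: {q7} — drop them.
P0 = {q2,q4,q9} | {q0,q1,q3,q5,q6,q8,q10}.
On input a, block {q2,q4,q9} splits into {q2,q4} and {q9}.
On input a, block {q0,q1,q3,q5,q6,q8,q10} splits into {q1,q3,q5,q6,q8,q10} and {q0}.
On input a, block {q1,q3,q5,q6,q8,q10} splits into {q1,q5,q6,q8,q10} and {q3}.
Refine {q2,q4} on symbol b: members go to different blocks, giving {q2} and {q4}.
Split {q1,q5,q6,q8,q10} by δ(·,b) → {q6,q10} and {q1} and {q5} and {q8}.
On input a, block {q6,q10} splits into {q6} and {q10}.
The partition is now stable with 10 blocks: {q2} | {q6} | {q9} | {q0} | {q3} | {q4} | {q1} | {q5} | {q8} | {q10}.

10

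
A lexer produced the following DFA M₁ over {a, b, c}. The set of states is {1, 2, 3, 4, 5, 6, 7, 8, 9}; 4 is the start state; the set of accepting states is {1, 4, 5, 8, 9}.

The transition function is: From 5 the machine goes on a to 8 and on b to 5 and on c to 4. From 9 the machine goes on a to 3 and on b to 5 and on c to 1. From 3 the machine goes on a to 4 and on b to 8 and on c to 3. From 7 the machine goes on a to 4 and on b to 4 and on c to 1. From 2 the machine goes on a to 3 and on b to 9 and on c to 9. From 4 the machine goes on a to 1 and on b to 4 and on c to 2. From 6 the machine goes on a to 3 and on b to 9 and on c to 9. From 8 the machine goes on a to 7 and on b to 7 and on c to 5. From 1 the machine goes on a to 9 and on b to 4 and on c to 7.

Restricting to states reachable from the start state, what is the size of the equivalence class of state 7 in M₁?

Reachable states from the start: {1,2,3,4,5,7,8,9}. Unreachable: {6} — drop them.
Initial partition by acceptance: {1,4,5,8,9} | {2,3,7}.
Refine {1,4,5,8,9} on symbol a: members go to different blocks, giving {1,4,5} and {8,9}.
Split {1,4,5} by δ(·,a) → {1,5} and {4}.
Split {1,5} by δ(·,b) → {1} and {5}.
On input a, block {2,3,7} splits into {3,7} and {2}.
On input b, block {3,7} splits into {3} and {7}.
On input a, block {8,9} splits into {8} and {9}.
Stable partition: {1} | {3} | {8} | {4} | {5} | {2} | {7} | {9} — 8 equivalence classes.
State 7 belongs to the block {7}, which has 1 states.

1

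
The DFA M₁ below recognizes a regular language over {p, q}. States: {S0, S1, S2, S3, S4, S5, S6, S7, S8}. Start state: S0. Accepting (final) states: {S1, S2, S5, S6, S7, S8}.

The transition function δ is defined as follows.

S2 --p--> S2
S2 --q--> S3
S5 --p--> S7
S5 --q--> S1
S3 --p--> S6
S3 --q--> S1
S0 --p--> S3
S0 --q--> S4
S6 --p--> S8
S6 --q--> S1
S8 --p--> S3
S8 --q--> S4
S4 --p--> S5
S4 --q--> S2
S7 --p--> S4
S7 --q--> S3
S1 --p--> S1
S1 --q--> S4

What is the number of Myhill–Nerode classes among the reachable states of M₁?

5

Start with accepting vs non-accepting: {S1,S2,S5,S6,S7,S8} | {S0,S3,S4}.
Split {S1,S2,S5,S6,S7,S8} by δ(·,p) → {S1,S2,S5,S6} and {S7,S8}.
Split {S1,S2,S5,S6} by δ(·,p) → {S1,S2} and {S5,S6}.
Refine {S0,S3,S4} on symbol p: members go to different blocks, giving {S3,S4} and {S0}.
Stable partition: {S1,S2} | {S3,S4} | {S7,S8} | {S5,S6} | {S0} — 5 equivalence classes.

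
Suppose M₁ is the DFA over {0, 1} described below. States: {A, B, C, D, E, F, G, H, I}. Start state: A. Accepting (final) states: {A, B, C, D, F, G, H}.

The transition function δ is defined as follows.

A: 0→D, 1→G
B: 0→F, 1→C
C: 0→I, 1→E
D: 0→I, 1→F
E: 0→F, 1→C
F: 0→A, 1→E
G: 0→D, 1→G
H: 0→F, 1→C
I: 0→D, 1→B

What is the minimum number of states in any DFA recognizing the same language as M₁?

7

Reachable states from the start: {A,B,C,D,E,F,G,I}. Unreachable: {H} — drop them.
Initial partition by acceptance: {A,B,C,D,F,G} | {E,I}.
Split {A,B,C,D,F,G} by δ(·,0) → {A,B,F,G} and {C,D}.
On input 0, block {A,B,F,G} splits into {A,G} and {B,F}.
Refine {E,I} on symbol 0: members go to different blocks, giving {E} and {I}.
On input 1, block {C,D} splits into {C} and {D}.
On input 0, block {B,F} splits into {B} and {F}.
The partition is now stable with 7 blocks: {A,G} | {E} | {C} | {B} | {I} | {D} | {F}.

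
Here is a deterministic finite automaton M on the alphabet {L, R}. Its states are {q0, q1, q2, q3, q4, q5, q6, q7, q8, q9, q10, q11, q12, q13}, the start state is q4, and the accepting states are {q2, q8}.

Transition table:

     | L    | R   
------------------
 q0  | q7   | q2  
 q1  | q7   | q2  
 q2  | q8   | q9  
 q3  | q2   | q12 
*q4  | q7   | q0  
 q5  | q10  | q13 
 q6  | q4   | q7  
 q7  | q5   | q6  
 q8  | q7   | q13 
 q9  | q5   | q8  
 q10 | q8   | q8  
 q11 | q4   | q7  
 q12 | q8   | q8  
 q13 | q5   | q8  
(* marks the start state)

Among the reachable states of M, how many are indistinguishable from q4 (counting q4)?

First remove the unreachable states {q1,q3,q11,q12}; 10 states remain.
Start with accepting vs non-accepting: {q2,q8} | {q0,q4,q5,q6,q7,q9,q10,q13}.
Split {q2,q8} by δ(·,L) → {q2} and {q8}.
Split {q0,q4,q5,q6,q7,q9,q10,q13} by δ(·,L) → {q0,q4,q5,q6,q7,q9,q13} and {q10}.
Split {q0,q4,q5,q6,q7,q9,q13} by δ(·,L) → {q0,q4,q6,q7,q9,q13} and {q5}.
Refine {q0,q4,q6,q7,q9,q13} on symbol L: members go to different blocks, giving {q0,q4,q6} and {q7,q9,q13}.
Split {q0,q4,q6} by δ(·,L) → {q0,q4} and {q6}.
On input R, block {q0,q4} splits into {q0} and {q4}.
Refine {q7,q9,q13} on symbol R: members go to different blocks, giving {q9,q13} and {q7}.
Stable partition: {q2} | {q0} | {q8} | {q10} | {q5} | {q9,q13} | {q6} | {q4} | {q7} — 9 equivalence classes.
State q4 belongs to the block {q4}, which has 1 states.

1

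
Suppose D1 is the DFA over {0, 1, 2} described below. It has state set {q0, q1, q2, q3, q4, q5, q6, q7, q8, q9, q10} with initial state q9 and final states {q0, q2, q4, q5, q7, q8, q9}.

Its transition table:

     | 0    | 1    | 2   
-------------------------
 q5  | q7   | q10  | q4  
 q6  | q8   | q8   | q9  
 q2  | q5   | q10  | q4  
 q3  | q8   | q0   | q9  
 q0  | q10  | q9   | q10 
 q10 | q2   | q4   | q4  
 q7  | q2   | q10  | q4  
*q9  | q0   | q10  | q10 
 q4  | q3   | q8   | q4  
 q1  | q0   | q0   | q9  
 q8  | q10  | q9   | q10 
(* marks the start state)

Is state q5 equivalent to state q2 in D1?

First remove the unreachable states {q1,q6}; 9 states remain.
Start with accepting vs non-accepting: {q0,q2,q4,q5,q7,q8,q9} | {q3,q10}.
Split {q0,q2,q4,q5,q7,q8,q9} by δ(·,0) → {q2,q5,q7,q9} and {q0,q4,q8}.
Split {q2,q5,q7,q9} by δ(·,0) → {q2,q5,q7} and {q9}.
Split {q3,q10} by δ(·,0) → {q3} and {q10}.
Split {q0,q4,q8} by δ(·,0) → {q0,q8} and {q4}.
No further refinement is possible. Final partition (6 blocks): {q2,q5,q7} | {q3} | {q0,q8} | {q9} | {q10} | {q4}.
q5 and q2 lie in the same block of the stable partition, so they are equivalent — no string distinguishes them.

Yes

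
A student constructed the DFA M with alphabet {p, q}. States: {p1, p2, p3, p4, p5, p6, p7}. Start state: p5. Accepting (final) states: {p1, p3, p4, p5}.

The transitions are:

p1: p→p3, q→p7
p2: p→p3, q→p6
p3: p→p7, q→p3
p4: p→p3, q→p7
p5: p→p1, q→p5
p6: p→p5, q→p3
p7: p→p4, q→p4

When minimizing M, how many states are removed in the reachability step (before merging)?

2

BFS from p5 reaches {p1, p3, p4, p5, p7}; the 2 state(s) p2, p6 are never visited.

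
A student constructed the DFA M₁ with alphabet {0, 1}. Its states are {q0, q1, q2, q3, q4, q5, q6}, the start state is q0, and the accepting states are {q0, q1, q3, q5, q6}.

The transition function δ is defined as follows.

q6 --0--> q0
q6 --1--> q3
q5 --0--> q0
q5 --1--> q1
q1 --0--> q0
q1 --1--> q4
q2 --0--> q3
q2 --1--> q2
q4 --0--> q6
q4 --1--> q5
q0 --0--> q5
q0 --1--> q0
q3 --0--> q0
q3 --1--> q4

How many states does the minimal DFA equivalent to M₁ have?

4

First remove the unreachable states {q2}; 6 states remain.
Initial partition by acceptance: {q0,q1,q3,q5,q6} | {q4}.
On input 1, block {q0,q1,q3,q5,q6} splits into {q0,q5,q6} and {q1,q3}.
Refine {q0,q5,q6} on symbol 1: members go to different blocks, giving {q5,q6} and {q0}.
Stable partition: {q5,q6} | {q4} | {q1,q3} | {q0} — 4 equivalence classes.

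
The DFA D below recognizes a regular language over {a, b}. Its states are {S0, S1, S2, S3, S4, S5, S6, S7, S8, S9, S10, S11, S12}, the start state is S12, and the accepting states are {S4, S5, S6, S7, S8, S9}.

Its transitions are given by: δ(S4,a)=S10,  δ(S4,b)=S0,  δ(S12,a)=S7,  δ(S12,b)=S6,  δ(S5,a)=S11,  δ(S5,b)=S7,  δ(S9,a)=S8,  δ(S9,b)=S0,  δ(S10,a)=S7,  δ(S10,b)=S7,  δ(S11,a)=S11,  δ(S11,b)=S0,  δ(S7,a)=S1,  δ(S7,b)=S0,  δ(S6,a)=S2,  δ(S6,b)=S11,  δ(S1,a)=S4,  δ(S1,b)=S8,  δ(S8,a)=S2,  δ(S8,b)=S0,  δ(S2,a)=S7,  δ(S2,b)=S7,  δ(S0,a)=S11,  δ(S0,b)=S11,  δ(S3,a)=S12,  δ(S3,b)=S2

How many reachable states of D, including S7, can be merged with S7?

4

Reachable states from the start: {S0,S1,S2,S4,S6,S7,S8,S10,S11,S12}. Unreachable: {S3,S5,S9} — drop them.
P0 = {S4,S6,S7,S8} | {S0,S1,S2,S10,S11,S12}.
Split {S0,S1,S2,S10,S11,S12} by δ(·,a) → {S1,S2,S10,S12} and {S0,S11}.
No further refinement is possible. Final partition (3 blocks): {S4,S6,S7,S8} | {S1,S2,S10,S12} | {S0,S11}.
State S7 belongs to the block {S4,S6,S7,S8}, which has 4 states.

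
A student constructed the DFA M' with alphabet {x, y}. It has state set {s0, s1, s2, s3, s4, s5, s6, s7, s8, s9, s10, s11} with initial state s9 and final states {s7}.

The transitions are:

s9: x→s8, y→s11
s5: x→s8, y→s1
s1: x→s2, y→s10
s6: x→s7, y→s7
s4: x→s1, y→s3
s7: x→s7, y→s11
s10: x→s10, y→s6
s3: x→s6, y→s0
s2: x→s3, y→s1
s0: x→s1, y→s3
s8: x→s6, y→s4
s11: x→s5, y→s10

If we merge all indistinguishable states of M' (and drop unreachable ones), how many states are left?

7

All states are reachable from the start state.
P0 = {s7} | {s0,s1,s2,s3,s4,s5,s6,s8,s9,s10,s11}.
On input x, block {s0,s1,s2,s3,s4,s5,s6,s8,s9,s10,s11} splits into {s0,s1,s2,s3,s4,s5,s8,s9,s10,s11} and {s6}.
Refine {s0,s1,s2,s3,s4,s5,s8,s9,s10,s11} on symbol x: members go to different blocks, giving {s0,s1,s2,s4,s5,s9,s10,s11} and {s3,s8}.
Split {s0,s1,s2,s4,s5,s9,s10,s11} by δ(·,x) → {s0,s1,s4,s10,s11} and {s2,s5,s9}.
Refine {s0,s1,s4,s10,s11} on symbol x: members go to different blocks, giving {s0,s4,s10} and {s1,s11}.
Split {s0,s4,s10} by δ(·,x) → {s0,s4} and {s10}.
Stable partition: {s7} | {s0,s4} | {s6} | {s3,s8} | {s2,s5,s9} | {s1,s11} | {s10} — 7 equivalence classes.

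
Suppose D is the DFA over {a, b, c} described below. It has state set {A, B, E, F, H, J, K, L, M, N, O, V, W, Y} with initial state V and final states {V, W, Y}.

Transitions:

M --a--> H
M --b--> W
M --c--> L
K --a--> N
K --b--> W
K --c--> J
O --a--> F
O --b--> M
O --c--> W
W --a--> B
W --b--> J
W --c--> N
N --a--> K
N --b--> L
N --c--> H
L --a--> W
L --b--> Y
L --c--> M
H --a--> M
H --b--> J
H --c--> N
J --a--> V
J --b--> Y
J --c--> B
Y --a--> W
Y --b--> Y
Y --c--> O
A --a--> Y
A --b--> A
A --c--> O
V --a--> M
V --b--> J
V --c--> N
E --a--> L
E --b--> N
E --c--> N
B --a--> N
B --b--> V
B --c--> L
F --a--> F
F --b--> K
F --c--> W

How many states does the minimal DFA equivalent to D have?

Reachable states from the start: {B,F,H,J,K,L,M,N,O,V,W,Y}. Unreachable: {A,E} — drop them.
P0 = {V,W,Y} | {B,F,H,J,K,L,M,N,O}.
On input a, block {V,W,Y} splits into {V,W} and {Y}.
Split {B,F,H,J,K,L,M,N,O} by δ(·,a) → {B,F,H,K,M,N,O} and {J,L}.
Split {B,F,H,K,M,N,O} by δ(·,b) → {B,K,M} and {F,O} and {H,N}.
The partition is now stable with 6 blocks: {V,W} | {B,K,M} | {Y} | {J,L} | {F,O} | {H,N}.

6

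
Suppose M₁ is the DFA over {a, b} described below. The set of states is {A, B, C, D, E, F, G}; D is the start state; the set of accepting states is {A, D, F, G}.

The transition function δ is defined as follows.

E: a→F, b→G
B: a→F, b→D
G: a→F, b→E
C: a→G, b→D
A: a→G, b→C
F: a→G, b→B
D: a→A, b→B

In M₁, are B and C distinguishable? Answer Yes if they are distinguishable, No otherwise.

No

P0 = {A,D,F,G} | {B,C,E}.
Stable partition: {A,D,F,G} | {B,C,E} — 2 equivalence classes.
B and C lie in the same block of the stable partition, so they are equivalent — no string distinguishes them.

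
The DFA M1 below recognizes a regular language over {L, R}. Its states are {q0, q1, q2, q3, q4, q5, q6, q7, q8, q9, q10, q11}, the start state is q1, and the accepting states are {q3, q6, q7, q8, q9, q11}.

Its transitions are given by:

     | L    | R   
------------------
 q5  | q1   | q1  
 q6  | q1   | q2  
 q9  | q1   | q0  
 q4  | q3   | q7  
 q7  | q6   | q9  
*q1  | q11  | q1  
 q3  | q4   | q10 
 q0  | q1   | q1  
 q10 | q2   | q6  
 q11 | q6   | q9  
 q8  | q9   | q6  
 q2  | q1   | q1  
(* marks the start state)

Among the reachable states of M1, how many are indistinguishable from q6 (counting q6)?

First remove the unreachable states {q3,q4,q5,q7,q8,q10}; 6 states remain.
Start with accepting vs non-accepting: {q6,q9,q11} | {q0,q1,q2}.
Split {q6,q9,q11} by δ(·,L) → {q6,q9} and {q11}.
On input L, block {q0,q1,q2} splits into {q0,q2} and {q1}.
The partition is now stable with 4 blocks: {q6,q9} | {q0,q2} | {q11} | {q1}.
State q6 belongs to the block {q6,q9}, which has 2 states.

2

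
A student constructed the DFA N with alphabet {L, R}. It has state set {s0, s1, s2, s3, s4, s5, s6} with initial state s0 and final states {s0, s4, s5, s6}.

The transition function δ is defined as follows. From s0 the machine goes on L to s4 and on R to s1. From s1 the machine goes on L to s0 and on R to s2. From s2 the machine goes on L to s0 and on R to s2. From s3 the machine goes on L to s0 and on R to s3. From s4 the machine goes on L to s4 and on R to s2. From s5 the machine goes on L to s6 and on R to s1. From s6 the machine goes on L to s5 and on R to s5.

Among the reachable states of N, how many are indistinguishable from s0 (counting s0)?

2

Reachable states from the start: {s0,s1,s2,s4}. Unreachable: {s3,s5,s6} — drop them.
P0 = {s0,s4} | {s1,s2}.
No further refinement is possible. Final partition (2 blocks): {s0,s4} | {s1,s2}.
State s0 belongs to the block {s0,s4}, which has 2 states.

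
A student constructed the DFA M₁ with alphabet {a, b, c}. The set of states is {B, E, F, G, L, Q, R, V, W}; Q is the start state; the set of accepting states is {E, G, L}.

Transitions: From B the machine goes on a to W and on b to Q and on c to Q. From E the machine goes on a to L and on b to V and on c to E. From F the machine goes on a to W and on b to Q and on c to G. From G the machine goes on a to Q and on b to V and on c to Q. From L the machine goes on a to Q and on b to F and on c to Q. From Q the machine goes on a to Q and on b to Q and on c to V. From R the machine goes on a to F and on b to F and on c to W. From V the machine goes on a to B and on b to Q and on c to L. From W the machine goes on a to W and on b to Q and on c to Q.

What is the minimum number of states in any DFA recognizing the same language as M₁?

4

Reachable states from the start: {B,F,G,L,Q,V,W}. Unreachable: {E,R} — drop them.
Start with accepting vs non-accepting: {G,L} | {B,F,Q,V,W}.
On input c, block {B,F,Q,V,W} splits into {B,Q,W} and {F,V}.
On input c, block {B,Q,W} splits into {B,W} and {Q}.
The partition is now stable with 4 blocks: {G,L} | {B,W} | {F,V} | {Q}.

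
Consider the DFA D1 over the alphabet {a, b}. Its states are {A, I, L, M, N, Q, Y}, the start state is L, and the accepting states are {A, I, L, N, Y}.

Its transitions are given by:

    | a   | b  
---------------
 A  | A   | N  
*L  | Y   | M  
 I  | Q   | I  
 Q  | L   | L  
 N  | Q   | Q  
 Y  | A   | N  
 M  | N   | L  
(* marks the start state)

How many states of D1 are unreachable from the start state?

Starting at L and following transitions, the reachable set is {A, L, M, N, Q, Y}. That leaves I unreachable — 1 in total.

1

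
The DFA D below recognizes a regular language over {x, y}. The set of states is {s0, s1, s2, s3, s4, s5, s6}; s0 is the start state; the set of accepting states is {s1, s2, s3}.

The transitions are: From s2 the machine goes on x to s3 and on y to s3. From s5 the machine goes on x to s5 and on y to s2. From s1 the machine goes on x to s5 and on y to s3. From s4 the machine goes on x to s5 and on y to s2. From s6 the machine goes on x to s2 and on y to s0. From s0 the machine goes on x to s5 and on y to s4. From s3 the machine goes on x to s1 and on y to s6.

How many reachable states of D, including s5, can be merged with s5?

Every state is reachable, so we keep all 7.
Initial partition by acceptance: {s1,s2,s3} | {s0,s4,s5,s6}.
Split {s1,s2,s3} by δ(·,x) → {s2,s3} and {s1}.
Refine {s2,s3} on symbol x: members go to different blocks, giving {s2} and {s3}.
Split {s0,s4,s5,s6} by δ(·,x) → {s0,s4,s5} and {s6}.
Refine {s0,s4,s5} on symbol y: members go to different blocks, giving {s4,s5} and {s0}.
No further refinement is possible. Final partition (6 blocks): {s2} | {s4,s5} | {s1} | {s3} | {s6} | {s0}.
State s5 belongs to the block {s4,s5}, which has 2 states.

2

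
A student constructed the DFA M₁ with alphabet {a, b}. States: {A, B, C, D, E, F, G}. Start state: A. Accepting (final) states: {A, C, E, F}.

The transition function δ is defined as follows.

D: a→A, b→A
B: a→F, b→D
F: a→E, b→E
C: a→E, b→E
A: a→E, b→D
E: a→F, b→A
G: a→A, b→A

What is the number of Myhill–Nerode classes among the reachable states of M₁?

4

Reachable states from the start: {A,D,E,F}. Unreachable: {B,C,G} — drop them.
P0 = {A,E,F} | {D}.
Refine {A,E,F} on symbol b: members go to different blocks, giving {E,F} and {A}.
On input b, block {E,F} splits into {E} and {F}.
No further refinement is possible. Final partition (4 blocks): {E} | {D} | {A} | {F}.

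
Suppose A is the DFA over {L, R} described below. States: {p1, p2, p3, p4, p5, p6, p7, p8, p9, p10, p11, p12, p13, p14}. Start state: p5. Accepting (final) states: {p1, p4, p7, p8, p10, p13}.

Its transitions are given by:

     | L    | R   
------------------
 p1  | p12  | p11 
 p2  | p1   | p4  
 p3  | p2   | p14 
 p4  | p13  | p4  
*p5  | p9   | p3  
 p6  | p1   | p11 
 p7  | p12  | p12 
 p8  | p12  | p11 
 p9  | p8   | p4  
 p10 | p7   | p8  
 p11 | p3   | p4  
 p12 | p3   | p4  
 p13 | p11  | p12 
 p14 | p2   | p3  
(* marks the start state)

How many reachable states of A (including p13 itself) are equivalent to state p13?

3

First remove the unreachable states {p6,p7,p10}; 11 states remain.
Start with accepting vs non-accepting: {p1,p4,p8,p13} | {p2,p3,p5,p9,p11,p12,p14}.
Refine {p1,p4,p8,p13} on symbol L: members go to different blocks, giving {p1,p8,p13} and {p4}.
Split {p2,p3,p5,p9,p11,p12,p14} by δ(·,L) → {p3,p5,p11,p12,p14} and {p2,p9}.
Split {p3,p5,p11,p12,p14} by δ(·,L) → {p3,p5,p14} and {p11,p12}.
Stable partition: {p1,p8,p13} | {p3,p5,p14} | {p4} | {p2,p9} | {p11,p12} — 5 equivalence classes.
The equivalence class containing p13 is {p1,p8,p13}, of size 3.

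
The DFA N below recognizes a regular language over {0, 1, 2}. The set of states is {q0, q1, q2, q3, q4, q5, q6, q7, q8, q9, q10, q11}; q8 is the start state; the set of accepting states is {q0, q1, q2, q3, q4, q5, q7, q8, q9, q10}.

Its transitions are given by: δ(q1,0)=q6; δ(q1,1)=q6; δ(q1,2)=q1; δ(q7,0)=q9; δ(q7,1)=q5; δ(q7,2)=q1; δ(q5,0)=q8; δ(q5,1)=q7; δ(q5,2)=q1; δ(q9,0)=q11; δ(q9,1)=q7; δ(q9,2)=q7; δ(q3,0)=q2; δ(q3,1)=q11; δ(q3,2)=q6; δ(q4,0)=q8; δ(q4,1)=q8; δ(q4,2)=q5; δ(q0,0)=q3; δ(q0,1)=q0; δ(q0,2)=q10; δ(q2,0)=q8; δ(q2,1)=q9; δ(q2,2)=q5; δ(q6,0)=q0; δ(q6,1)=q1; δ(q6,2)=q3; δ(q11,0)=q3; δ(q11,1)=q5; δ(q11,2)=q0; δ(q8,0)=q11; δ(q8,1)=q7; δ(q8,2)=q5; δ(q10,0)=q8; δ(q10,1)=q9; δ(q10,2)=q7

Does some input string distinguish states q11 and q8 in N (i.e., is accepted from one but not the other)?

States {q4} cannot be reached from the start state, so discard them.
P0 = {q0,q1,q2,q3,q5,q7,q8,q9,q10} | {q6,q11}.
On input 0, block {q0,q1,q2,q3,q5,q7,q8,q9,q10} splits into {q0,q2,q3,q5,q7,q10} and {q1,q8,q9}.
Split {q0,q2,q3,q5,q7,q10} by δ(·,0) → {q2,q5,q7,q10} and {q0,q3}.
Refine {q2,q5,q7,q10} on symbol 1: members go to different blocks, giving {q2,q10} and {q5,q7}.
Refine {q6,q11} on symbol 1: members go to different blocks, giving {q6} and {q11}.
Refine {q1,q8,q9} on symbol 0: members go to different blocks, giving {q8,q9} and {q1}.
Split {q0,q3} by δ(·,0) → {q0} and {q3}.
No further refinement is possible. Final partition (8 blocks): {q2,q10} | {q6} | {q8,q9} | {q0} | {q5,q7} | {q11} | {q1} | {q3}.
q11 and q8 end up in different blocks, so they are distinguishable. For instance, the string 'ε' is accepted from only q8.

Yes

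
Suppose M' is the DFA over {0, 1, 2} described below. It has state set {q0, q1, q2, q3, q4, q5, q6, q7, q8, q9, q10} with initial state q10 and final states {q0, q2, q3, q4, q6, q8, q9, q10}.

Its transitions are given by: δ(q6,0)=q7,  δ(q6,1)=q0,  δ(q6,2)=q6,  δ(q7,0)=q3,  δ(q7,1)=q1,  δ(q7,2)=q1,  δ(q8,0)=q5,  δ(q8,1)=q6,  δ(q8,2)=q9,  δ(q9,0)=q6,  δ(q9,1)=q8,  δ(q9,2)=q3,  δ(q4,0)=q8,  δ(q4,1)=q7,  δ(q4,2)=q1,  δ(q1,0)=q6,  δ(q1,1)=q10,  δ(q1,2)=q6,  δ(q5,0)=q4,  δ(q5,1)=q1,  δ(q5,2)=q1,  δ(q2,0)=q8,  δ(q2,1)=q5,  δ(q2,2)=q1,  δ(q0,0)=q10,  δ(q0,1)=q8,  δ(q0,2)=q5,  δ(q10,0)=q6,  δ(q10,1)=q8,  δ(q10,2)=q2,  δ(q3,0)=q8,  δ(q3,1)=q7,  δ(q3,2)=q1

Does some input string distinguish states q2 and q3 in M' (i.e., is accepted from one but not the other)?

Start with accepting vs non-accepting: {q0,q2,q3,q4,q6,q8,q9,q10} | {q1,q5,q7}.
Refine {q0,q2,q3,q4,q6,q8,q9,q10} on symbol 0: members go to different blocks, giving {q0,q2,q3,q4,q9,q10} and {q6,q8}.
Refine {q0,q2,q3,q4,q9,q10} on symbol 0: members go to different blocks, giving {q2,q3,q4,q9,q10} and {q0}.
Split {q2,q3,q4,q9,q10} by δ(·,1) → {q2,q3,q4} and {q9,q10}.
On input 0, block {q1,q5,q7} splits into {q5,q7} and {q1}.
Refine {q6,q8} on symbol 1: members go to different blocks, giving {q6} and {q8}.
No further refinement is possible. Final partition (7 blocks): {q2,q3,q4} | {q5,q7} | {q6} | {q0} | {q9,q10} | {q1} | {q8}.
q2 and q3 lie in the same block of the stable partition, so they are equivalent — no string distinguishes them.

No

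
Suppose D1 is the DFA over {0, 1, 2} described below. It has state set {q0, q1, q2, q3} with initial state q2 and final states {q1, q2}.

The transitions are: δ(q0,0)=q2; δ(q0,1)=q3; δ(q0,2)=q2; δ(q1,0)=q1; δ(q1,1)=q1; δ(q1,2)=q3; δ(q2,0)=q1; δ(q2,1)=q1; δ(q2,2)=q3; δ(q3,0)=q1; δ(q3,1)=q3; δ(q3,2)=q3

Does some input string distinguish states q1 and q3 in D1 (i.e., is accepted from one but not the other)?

Yes

Reachable states from the start: {q1,q2,q3}. Unreachable: {q0} — drop them.
P0 = {q1,q2} | {q3}.
Stable partition: {q1,q2} | {q3} — 2 equivalence classes.
q1 and q3 end up in different blocks, so they are distinguishable. For instance, the string 'ε' is accepted from only q1.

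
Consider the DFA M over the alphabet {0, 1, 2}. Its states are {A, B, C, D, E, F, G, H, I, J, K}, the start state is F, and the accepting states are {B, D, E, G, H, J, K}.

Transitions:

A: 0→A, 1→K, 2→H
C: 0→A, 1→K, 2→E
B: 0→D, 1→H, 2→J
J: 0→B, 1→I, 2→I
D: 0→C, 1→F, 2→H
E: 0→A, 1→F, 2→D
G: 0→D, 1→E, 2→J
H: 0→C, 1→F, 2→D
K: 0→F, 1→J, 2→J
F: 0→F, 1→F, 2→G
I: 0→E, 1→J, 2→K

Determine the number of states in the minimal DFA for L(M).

7

Every state is reachable, so we keep all 11.
Start with accepting vs non-accepting: {B,D,E,G,H,J,K} | {A,C,F,I}.
Refine {B,D,E,G,H,J,K} on symbol 0: members go to different blocks, giving {D,E,H,K} and {B,G,J}.
Refine {D,E,H,K} on symbol 1: members go to different blocks, giving {D,E,H} and {K}.
Split {A,C,F,I} by δ(·,0) → {A,C,F} and {I}.
On input 1, block {A,C,F} splits into {A,C} and {F}.
Split {B,G,J} by δ(·,0) → {B,G} and {J}.
No further refinement is possible. Final partition (7 blocks): {D,E,H} | {A,C} | {B,G} | {K} | {I} | {F} | {J}.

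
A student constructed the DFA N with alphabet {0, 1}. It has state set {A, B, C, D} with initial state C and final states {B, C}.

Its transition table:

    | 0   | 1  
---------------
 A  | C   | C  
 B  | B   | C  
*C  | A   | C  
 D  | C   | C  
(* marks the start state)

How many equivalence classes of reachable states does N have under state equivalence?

2

States {B,D} cannot be reached from the start state, so discard them.
Initial partition by acceptance: {C} | {A}.
Stable partition: {C} | {A} — 2 equivalence classes.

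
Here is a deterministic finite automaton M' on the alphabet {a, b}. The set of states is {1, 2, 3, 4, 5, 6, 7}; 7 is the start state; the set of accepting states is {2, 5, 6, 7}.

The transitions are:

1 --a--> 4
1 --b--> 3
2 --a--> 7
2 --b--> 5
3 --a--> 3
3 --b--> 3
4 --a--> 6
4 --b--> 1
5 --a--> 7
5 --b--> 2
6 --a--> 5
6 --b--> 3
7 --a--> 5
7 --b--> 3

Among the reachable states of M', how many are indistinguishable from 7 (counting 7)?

Reachable states from the start: {2,3,5,7}. Unreachable: {1,4,6} — drop them.
P0 = {2,5,7} | {3}.
Refine {2,5,7} on symbol b: members go to different blocks, giving {2,5} and {7}.
Stable partition: {2,5} | {3} | {7} — 3 equivalence classes.
The equivalence class containing 7 is {7}, of size 1.

1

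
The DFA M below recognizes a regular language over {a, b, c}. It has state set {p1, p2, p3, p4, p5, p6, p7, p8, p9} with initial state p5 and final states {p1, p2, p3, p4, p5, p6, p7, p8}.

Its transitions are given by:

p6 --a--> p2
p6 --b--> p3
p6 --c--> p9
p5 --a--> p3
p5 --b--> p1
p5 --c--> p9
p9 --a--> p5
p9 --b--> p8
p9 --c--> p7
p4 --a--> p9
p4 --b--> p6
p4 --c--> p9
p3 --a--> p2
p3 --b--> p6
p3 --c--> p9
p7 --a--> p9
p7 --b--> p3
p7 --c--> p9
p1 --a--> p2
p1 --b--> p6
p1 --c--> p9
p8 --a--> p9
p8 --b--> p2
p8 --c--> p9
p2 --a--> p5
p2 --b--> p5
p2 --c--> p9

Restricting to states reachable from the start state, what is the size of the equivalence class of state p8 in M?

2

First remove the unreachable states {p4}; 8 states remain.
Start with accepting vs non-accepting: {p1,p2,p3,p5,p6,p7,p8} | {p9}.
Refine {p1,p2,p3,p5,p6,p7,p8} on symbol a: members go to different blocks, giving {p1,p2,p3,p5,p6} and {p7,p8}.
No further refinement is possible. Final partition (3 blocks): {p1,p2,p3,p5,p6} | {p9} | {p7,p8}.
State p8 belongs to the block {p7,p8}, which has 2 states.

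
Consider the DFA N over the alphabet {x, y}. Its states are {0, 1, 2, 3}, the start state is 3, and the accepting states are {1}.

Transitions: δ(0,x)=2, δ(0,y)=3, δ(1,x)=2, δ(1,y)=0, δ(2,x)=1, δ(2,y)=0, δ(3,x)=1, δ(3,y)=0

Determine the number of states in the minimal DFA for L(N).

3

All states are reachable from the start state.
Start with accepting vs non-accepting: {1} | {0,2,3}.
On input x, block {0,2,3} splits into {2,3} and {0}.
Stable partition: {1} | {2,3} | {0} — 3 equivalence classes.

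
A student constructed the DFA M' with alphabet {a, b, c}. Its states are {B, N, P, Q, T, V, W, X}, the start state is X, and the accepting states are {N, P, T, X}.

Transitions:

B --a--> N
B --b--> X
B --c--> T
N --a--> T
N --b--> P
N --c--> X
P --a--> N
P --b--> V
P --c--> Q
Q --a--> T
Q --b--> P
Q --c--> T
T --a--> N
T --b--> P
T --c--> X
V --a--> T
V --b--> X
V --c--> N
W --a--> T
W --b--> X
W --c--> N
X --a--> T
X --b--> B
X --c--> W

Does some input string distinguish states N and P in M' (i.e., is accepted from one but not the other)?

All states are reachable from the start state.
P0 = {N,P,T,X} | {B,Q,V,W}.
Refine {N,P,T,X} on symbol b: members go to different blocks, giving {P,X} and {N,T}.
The partition is now stable with 3 blocks: {P,X} | {B,Q,V,W} | {N,T}.
N and P end up in different blocks, so they are distinguishable. For instance, the string 'b' is accepted from only N.

Yes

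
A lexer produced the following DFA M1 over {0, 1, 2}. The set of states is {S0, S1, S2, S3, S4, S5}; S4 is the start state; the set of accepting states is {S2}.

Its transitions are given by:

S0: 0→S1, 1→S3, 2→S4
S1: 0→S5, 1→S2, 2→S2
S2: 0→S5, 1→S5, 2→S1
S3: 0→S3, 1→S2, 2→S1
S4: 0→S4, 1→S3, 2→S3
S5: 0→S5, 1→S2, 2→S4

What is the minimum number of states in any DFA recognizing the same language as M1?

States {S0} cannot be reached from the start state, so discard them.
Initial partition by acceptance: {S2} | {S1,S3,S4,S5}.
Refine {S1,S3,S4,S5} on symbol 1: members go to different blocks, giving {S1,S3,S5} and {S4}.
On input 2, block {S1,S3,S5} splits into {S1} and {S3} and {S5}.
No further refinement is possible. Final partition (5 blocks): {S2} | {S1} | {S4} | {S3} | {S5}.

5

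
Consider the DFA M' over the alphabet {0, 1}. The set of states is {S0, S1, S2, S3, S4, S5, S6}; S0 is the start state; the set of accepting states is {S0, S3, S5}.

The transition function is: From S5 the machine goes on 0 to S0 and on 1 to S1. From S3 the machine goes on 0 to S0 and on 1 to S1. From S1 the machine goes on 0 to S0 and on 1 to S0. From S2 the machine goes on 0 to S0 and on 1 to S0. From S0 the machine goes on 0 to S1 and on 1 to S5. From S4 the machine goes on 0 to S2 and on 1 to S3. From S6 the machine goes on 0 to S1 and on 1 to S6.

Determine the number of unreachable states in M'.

4

No path from S0 leads to S2, S3, S4, S6; the other 3 states are all reachable.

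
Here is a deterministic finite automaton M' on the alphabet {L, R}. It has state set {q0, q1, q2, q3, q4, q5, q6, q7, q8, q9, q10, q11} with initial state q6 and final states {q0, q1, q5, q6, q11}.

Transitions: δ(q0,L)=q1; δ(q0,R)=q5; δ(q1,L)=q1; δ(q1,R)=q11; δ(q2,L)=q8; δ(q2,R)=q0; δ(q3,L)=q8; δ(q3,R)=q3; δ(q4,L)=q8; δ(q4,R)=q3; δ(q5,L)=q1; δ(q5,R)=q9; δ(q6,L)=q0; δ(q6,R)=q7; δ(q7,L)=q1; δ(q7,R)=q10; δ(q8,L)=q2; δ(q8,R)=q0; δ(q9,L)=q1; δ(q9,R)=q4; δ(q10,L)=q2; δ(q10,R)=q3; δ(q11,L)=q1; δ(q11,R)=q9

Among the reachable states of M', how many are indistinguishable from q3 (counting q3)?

3

P0 = {q0,q1,q5,q6,q11} | {q2,q3,q4,q7,q8,q9,q10}.
Split {q0,q1,q5,q6,q11} by δ(·,R) → {q5,q6,q11} and {q0,q1}.
Refine {q2,q3,q4,q7,q8,q9,q10} on symbol L: members go to different blocks, giving {q2,q3,q4,q8,q10} and {q7,q9}.
Split {q2,q3,q4,q8,q10} by δ(·,R) → {q3,q4,q10} and {q2,q8}.
Stable partition: {q5,q6,q11} | {q3,q4,q10} | {q0,q1} | {q7,q9} | {q2,q8} — 5 equivalence classes.
State q3 belongs to the block {q3,q4,q10}, which has 3 states.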